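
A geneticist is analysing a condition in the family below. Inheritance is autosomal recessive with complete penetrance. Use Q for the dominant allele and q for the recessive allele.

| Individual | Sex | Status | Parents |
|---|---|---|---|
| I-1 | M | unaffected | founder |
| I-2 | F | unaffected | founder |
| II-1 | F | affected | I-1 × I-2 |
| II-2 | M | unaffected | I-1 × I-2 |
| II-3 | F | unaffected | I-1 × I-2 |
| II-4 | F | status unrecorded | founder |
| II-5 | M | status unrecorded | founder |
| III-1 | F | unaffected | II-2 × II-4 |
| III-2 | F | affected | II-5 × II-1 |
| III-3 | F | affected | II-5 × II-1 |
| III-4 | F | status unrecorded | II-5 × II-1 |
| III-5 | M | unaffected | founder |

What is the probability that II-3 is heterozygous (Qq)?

I-1 is unaffected so carries Q and passed q to II-1 (qq), so I-1 is Qq.
I-2 is unaffected so carries Q and passed q to II-1 (qq), so I-2 is Qq.
Their cross gives offspring ratios 1/4 QQ : 1/2 Qq : 1/4 qq. Conditioning on II-3 being unaffected, P(Qq) = 1/2 / 3/4 = 2/3.

2/3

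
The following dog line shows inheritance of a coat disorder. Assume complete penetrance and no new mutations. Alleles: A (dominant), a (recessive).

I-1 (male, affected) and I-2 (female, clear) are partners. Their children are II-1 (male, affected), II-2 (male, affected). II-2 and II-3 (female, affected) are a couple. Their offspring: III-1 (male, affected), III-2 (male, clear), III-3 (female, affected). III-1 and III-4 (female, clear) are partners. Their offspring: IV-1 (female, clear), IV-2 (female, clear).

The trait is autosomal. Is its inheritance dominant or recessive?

II-2 and II-3 are both affected yet have a clear child III-2. Under a recessive model two affected parents are homozygous and every child would be affected, so the trait cannot be recessive.

dominant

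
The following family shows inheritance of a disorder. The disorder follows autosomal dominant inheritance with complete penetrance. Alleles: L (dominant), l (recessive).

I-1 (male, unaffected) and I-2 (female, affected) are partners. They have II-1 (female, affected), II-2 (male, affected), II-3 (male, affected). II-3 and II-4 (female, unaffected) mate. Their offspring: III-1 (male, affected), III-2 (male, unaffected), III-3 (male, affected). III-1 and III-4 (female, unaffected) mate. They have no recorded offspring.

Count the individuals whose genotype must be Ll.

5

Obligate heterozygotes: II-1 is affected so carries L and received l from I-1 (ll), so II-1 is Ll; II-2 is affected so carries L and received l from I-1 (ll), so II-2 is Ll; II-3 is affected so carries L and received l from I-1 (ll), so II-3 is Ll; III-1 is affected so carries L and received l from II-4 (ll), so III-1 is Ll; III-3 is affected so carries L and received l from II-4 (ll), so III-3 is Ll.
Every other individual is either homozygous by phenotype or has at least one consistent homozygous assignment, so the count is 5.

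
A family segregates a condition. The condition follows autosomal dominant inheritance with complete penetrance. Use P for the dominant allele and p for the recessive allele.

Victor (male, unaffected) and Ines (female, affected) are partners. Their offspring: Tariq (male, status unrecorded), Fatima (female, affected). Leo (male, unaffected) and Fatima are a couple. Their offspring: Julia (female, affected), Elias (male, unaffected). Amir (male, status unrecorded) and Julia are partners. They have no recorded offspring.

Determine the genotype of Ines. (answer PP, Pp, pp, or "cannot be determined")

cannot be determined

Ines's phenotype allows PP or Pp, and no parent or child forces a single allele at both positions; consistent genotype assignments exist with Ines as PP or Pp.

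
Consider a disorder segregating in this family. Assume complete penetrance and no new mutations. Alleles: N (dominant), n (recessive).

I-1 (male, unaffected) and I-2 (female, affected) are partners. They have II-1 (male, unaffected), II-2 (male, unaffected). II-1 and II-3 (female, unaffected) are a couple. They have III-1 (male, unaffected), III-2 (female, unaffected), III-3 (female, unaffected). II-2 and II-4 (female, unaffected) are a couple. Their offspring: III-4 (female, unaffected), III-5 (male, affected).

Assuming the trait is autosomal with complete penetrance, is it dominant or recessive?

recessive

II-2 and II-4 are both unaffected yet have an affected child III-5. Under dominance, an affected child requires at least one affected parent, so the trait cannot be dominant.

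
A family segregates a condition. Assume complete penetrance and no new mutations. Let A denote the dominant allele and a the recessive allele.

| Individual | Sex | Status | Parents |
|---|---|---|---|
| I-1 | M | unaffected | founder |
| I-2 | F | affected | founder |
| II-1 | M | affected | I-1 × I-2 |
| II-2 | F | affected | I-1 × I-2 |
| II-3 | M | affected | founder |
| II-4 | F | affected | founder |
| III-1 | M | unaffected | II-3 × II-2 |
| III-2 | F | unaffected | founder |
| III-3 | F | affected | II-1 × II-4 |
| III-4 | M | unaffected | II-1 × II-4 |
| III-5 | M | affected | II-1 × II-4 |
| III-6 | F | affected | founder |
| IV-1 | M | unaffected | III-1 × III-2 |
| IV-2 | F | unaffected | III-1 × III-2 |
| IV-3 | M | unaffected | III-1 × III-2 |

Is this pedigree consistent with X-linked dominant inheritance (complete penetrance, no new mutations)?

Yes

A consistent assignment under X-linked dominant exists: I-1 X^a Y, I-2 X^A X^A, II-1 X^A Y, II-2 X^A X^a, II-3 X^A Y, II-4 X^A X^a, III-1 X^a Y, III-2 X^a X^a, III-3 X^A X^A, III-4 X^a Y, III-5 X^A Y, III-6 X^A X^A, IV-1 X^a Y, IV-2 X^a X^a, IV-3 X^a Y.
In this assignment every recorded phenotype matches its genotype and every non-founder's genotype is obtainable from its parents' genotypes, so the pedigree is consistent.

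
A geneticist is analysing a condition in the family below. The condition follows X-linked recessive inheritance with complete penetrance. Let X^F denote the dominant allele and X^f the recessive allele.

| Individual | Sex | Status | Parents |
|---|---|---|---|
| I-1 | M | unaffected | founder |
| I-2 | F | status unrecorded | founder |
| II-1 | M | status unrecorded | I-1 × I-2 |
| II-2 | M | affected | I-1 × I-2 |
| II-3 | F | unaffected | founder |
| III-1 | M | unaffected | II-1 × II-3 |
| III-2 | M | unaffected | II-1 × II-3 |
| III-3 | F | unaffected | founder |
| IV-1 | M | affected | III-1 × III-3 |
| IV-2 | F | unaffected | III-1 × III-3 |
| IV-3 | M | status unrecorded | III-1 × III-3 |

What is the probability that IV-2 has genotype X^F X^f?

1/2

III-1 is unaffected, so III-1 is X^F Y.
III-3 is unaffected so carries F and passed f to IV-1 (X^f Y), so III-3 is X^F X^f.
Their cross gives offspring ratios 1/2 X^F X^F : 1/2 X^F X^f. Conditioning on IV-2 being unaffected, P(X^F X^f) = 1/2 / 1 = 1/2.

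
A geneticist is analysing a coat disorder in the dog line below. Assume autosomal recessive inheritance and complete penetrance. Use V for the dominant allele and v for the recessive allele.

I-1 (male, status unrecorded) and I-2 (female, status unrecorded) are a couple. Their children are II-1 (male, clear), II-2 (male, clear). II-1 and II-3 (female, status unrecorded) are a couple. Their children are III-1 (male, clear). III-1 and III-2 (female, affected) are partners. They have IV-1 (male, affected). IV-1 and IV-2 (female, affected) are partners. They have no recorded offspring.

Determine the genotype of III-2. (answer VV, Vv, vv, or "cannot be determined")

vv

III-2 is affected, so III-2 is vv.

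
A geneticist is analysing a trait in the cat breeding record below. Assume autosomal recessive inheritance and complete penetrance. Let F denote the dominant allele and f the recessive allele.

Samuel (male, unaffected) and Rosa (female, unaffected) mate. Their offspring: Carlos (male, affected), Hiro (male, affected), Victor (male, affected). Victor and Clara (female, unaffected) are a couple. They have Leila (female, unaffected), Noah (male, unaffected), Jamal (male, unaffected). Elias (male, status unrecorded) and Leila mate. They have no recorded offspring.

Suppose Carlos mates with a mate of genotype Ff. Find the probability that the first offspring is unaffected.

Carlos is affected, so Carlos is ff.
The cross gives 1/2 Ff : 1/2 ff, so P(offspring is unaffected) = 1/2.

1/2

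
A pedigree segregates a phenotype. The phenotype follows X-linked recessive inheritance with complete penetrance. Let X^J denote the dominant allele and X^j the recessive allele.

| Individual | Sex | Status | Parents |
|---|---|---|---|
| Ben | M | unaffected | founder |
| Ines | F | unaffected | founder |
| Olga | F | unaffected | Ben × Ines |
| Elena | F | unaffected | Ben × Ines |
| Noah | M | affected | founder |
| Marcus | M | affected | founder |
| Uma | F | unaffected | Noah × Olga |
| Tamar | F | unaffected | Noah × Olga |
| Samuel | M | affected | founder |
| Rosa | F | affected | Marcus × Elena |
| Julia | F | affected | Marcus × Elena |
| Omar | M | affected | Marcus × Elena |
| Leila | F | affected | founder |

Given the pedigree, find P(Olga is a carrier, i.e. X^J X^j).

1/5

Ben is unaffected, so Ben is X^J Y.
Ines is unaffected so carries J and passed j to Elena (X^J X^j, whose J came from Ben), so Ines is X^J X^j.
Their cross gives offspring ratios 1/2 X^J X^J : 1/2 X^J X^j. Conditioning on Olga being unaffected, P(X^J X^j) = 1/2 / 1 = 1/2 before taking Olga's own offspring into account.
Noah is affected, so Noah is X^j Y.
Now use Olga's offspring. Probability of each recorded status — unaffected daughter Uma: 1/2 if Olga is X^J X^j, 1 if X^J X^J; unaffected daughter Tamar: 1/2 if Olga is X^J X^j, 1 if X^J X^J.
Bayes: P(X^J X^j) = 1/2·1/4 / (1/2·1/4 + 1/2·1) = 1/5.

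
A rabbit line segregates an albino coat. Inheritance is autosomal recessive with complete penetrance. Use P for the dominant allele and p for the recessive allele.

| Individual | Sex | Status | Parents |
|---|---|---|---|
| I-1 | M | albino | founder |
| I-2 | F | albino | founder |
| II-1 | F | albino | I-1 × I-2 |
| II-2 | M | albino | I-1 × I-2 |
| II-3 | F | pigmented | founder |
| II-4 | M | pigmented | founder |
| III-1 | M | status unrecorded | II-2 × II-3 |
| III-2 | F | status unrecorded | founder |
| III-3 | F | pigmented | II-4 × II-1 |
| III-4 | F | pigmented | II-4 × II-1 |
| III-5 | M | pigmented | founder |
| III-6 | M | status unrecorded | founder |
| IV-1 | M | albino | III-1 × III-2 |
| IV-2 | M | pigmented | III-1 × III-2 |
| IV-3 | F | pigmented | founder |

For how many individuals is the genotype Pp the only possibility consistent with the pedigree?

Obligate heterozygotes: III-3 is pigmented so carries P and received p from II-1 (pp), so III-3 is Pp; III-4 is pigmented so carries P and received p from II-1 (pp), so III-4 is Pp.
Every other individual is either homozygous by phenotype or has at least one consistent homozygous assignment, so the count is 2.

2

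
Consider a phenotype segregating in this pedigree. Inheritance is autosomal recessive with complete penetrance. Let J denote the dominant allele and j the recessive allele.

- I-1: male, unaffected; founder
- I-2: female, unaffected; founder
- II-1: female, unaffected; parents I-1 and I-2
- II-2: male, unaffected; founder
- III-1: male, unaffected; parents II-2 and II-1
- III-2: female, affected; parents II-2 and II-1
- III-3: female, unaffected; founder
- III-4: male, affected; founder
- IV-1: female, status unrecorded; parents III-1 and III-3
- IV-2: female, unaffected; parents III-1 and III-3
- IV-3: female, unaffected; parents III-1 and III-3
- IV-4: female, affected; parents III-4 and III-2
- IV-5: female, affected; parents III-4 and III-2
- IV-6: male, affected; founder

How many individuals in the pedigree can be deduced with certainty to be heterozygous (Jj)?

2

Obligate heterozygotes: II-1 is unaffected so carries J and passed j to III-2 (jj), so II-1 is Jj; II-2 is unaffected so carries J and passed j to III-2 (jj), so II-2 is Jj.
Every other individual is either homozygous by phenotype or has at least one consistent homozygous assignment, so the count is 2.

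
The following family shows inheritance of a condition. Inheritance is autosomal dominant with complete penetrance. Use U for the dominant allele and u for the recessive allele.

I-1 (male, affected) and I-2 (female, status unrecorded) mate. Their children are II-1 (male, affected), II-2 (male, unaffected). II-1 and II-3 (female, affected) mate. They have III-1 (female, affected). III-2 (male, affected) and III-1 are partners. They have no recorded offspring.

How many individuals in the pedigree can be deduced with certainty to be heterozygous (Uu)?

1

Obligate heterozygotes: I-1 is affected so carries U and passed u to II-2 (uu), so I-1 is Uu.
Every other individual is either homozygous by phenotype or has at least one consistent homozygous assignment, so the count is 1.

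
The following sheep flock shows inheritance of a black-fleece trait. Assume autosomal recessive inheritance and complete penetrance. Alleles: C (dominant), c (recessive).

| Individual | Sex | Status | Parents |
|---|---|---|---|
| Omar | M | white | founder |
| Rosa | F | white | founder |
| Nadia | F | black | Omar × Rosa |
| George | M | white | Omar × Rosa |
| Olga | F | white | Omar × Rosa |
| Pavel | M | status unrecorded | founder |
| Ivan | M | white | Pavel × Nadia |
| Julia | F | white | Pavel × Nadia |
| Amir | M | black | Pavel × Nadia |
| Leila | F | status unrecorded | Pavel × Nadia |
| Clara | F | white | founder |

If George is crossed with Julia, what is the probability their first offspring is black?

Omar is white so carries C and passed c to Nadia (cc), so Omar is Cc.
Rosa is white so carries C and passed c to Nadia (cc), so Rosa is Cc.
George is a white offspring of Omar (Cc) × Rosa (Cc), whose cross gives 1/4 CC : 1/2 Cc : 1/4 cc; conditioning on being white, George is CC with probability 1/3, Cc with probability 2/3.
Julia is white so carries C and received c from Nadia (cc), so Julia is Cc.
Summing over parental genotype combinations, P(offspring is black) = 2/3·1/4 = 1/6.

1/6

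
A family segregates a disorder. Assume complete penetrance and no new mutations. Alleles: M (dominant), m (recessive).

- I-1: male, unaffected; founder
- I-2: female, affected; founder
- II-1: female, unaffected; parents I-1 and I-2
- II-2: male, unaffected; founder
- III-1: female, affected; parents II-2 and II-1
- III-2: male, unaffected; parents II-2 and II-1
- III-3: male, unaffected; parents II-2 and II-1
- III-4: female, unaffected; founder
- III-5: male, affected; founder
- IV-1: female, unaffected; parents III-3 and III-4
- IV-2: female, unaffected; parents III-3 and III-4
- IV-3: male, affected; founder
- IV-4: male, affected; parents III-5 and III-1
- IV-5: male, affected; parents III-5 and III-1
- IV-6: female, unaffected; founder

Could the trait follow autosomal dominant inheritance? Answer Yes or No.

No

Under autosomal dominant, III-1 (affected, female) cannot arise from II-2 (unaffected) × II-1 (unaffected).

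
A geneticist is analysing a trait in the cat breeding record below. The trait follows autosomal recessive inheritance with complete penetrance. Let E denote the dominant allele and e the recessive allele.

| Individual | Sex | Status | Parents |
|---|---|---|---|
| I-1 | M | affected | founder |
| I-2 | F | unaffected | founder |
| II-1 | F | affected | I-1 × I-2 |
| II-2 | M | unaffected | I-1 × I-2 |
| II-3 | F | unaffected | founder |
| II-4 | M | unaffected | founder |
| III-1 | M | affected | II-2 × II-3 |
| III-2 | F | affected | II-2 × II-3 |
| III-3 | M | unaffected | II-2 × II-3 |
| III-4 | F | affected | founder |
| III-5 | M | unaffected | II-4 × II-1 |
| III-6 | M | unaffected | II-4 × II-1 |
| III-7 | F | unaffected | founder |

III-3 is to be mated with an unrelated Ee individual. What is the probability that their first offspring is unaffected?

5/6

II-2 is unaffected so carries E and received e from I-1 (ee), so II-2 is Ee.
II-3 is unaffected so carries E and passed e to III-1 (ee), so II-3 is Ee.
III-3 is an unaffected offspring of II-2 (Ee) × II-3 (Ee), whose cross gives 1/4 EE : 1/2 Ee : 1/4 ee; conditioning on being unaffected, III-3 is EE with probability 1/3, Ee with probability 2/3.
Summing over parental genotype combinations, P(offspring is unaffected) = 1/3·1 + 2/3·3/4 = 5/6.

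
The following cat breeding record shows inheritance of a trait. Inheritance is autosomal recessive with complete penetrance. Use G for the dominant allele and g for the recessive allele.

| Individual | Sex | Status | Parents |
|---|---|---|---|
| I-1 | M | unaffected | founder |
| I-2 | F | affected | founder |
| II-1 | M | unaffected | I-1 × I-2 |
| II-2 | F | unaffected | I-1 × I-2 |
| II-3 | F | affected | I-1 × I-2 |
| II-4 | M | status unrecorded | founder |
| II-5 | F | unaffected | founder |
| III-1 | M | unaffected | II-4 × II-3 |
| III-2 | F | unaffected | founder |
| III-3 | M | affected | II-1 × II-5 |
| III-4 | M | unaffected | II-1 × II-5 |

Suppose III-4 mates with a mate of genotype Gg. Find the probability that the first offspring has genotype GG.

II-1 is unaffected so carries G and received g from I-2 (gg), so II-1 is Gg.
II-5 is unaffected so carries G and passed g to III-3 (gg), so II-5 is Gg.
III-4 is an unaffected offspring of II-1 (Gg) × II-5 (Gg), whose cross gives 1/4 GG : 1/2 Gg : 1/4 gg; conditioning on being unaffected, III-4 is GG with probability 1/3, Gg with probability 2/3.
Summing over parental genotype combinations, P(offspring has genotype GG) = 1/3·1/2 + 2/3·1/4 = 1/3.

1/3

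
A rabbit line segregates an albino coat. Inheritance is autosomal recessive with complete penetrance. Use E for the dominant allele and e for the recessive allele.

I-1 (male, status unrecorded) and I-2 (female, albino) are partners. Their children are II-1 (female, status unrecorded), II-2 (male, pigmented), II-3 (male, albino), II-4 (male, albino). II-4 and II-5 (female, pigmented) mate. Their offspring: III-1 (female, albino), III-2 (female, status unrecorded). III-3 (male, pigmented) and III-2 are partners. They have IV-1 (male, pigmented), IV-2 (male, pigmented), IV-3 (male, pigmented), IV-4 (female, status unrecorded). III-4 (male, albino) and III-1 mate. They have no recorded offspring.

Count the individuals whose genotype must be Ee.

3

Obligate heterozygotes: I-1 passed E to II-2 (Ee, whose e came from I-2) and passed e to II-3 (ee), so I-1 is Ee; II-2 is pigmented so carries E and received e from I-2 (ee), so II-2 is Ee; II-5 is pigmented so carries E and passed e to III-1 (ee), so II-5 is Ee.
Every other individual is either homozygous by phenotype or has at least one consistent homozygous assignment, so the count is 3.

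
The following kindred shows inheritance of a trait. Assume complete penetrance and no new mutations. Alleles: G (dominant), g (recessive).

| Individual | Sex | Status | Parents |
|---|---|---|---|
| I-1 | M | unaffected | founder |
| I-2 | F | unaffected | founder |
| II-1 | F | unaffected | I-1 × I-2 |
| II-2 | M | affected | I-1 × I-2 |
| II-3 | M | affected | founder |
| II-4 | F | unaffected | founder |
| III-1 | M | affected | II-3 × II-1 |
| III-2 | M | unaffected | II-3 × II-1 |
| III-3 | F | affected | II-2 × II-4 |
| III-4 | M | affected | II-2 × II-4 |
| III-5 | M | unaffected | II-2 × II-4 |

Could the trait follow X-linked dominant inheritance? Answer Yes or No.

Under X-linked dominant, II-2 (affected, male) cannot arise from I-1 (unaffected) × I-2 (unaffected).

No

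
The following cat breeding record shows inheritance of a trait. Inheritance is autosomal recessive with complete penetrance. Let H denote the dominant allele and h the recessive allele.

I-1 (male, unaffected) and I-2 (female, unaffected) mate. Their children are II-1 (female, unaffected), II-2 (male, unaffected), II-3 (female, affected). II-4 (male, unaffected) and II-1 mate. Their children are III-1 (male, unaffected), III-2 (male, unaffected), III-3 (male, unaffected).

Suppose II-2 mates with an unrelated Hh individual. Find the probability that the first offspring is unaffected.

I-1 is unaffected so carries H and passed h to II-3 (hh), so I-1 is Hh.
I-2 is unaffected so carries H and passed h to II-3 (hh), so I-2 is Hh.
II-2 is an unaffected offspring of I-1 (Hh) × I-2 (Hh), whose cross gives 1/4 HH : 1/2 Hh : 1/4 hh; conditioning on being unaffected, II-2 is HH with probability 1/3, Hh with probability 2/3.
Summing over parental genotype combinations, P(offspring is unaffected) = 1/3·1 + 2/3·3/4 = 5/6.

5/6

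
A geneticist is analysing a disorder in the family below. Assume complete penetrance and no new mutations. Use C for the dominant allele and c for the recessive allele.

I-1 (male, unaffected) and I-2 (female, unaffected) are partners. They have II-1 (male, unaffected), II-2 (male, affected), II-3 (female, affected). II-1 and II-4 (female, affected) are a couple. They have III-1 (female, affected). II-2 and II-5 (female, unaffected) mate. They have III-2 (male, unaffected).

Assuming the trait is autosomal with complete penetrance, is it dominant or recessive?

recessive

I-1 and I-2 are both unaffected yet have an affected child II-2. Under dominance, an affected child requires at least one affected parent, so the trait cannot be dominant.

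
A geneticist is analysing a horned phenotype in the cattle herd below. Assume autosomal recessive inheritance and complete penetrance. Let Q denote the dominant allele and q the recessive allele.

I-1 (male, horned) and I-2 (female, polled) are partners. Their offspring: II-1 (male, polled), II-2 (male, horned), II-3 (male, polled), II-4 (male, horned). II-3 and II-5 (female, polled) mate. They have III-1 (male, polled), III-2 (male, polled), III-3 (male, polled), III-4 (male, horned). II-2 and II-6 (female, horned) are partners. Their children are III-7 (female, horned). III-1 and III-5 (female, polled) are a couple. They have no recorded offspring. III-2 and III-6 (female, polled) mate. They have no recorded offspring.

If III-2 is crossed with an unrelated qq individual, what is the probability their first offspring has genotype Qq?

2/3

II-3 is polled so carries Q and received q from I-1 (qq), so II-3 is Qq.
II-5 is polled so carries Q and passed q to III-4 (qq), so II-5 is Qq.
III-2 is a polled offspring of II-3 (Qq) × II-5 (Qq), whose cross gives 1/4 QQ : 1/2 Qq : 1/4 qq; conditioning on being polled, III-2 is QQ with probability 1/3, Qq with probability 2/3.
Summing over parental genotype combinations, P(offspring has genotype Qq) = 1/3·1 + 2/3·1/2 = 2/3.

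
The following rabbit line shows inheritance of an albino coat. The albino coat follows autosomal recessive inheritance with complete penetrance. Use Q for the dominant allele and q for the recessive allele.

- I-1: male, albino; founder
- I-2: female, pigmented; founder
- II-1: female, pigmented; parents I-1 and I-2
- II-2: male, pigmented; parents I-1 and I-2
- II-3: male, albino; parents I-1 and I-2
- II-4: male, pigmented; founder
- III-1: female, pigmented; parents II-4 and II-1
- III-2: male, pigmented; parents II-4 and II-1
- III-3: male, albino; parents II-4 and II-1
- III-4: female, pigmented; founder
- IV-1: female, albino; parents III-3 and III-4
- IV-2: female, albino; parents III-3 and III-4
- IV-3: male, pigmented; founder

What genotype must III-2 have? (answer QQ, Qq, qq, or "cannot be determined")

cannot be determined

III-2's phenotype allows QQ or Qq, and no parent or child forces a single allele at both positions; consistent genotype assignments exist with III-2 as QQ or Qq.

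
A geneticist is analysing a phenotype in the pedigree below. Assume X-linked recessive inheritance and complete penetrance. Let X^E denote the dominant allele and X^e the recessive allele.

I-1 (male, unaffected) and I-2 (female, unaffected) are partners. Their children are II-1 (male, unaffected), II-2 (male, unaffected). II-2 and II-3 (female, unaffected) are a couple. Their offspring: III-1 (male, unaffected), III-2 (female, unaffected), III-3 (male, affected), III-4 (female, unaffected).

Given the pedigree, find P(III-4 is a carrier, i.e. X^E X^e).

II-2 is unaffected, so II-2 is X^E Y.
II-3 is unaffected so carries E and passed e to III-3 (X^e Y), so II-3 is X^E X^e.
Their cross gives offspring ratios 1/2 X^E X^E : 1/2 X^E X^e. Conditioning on III-4 being unaffected, P(X^E X^e) = 1/2 / 1 = 1/2.

1/2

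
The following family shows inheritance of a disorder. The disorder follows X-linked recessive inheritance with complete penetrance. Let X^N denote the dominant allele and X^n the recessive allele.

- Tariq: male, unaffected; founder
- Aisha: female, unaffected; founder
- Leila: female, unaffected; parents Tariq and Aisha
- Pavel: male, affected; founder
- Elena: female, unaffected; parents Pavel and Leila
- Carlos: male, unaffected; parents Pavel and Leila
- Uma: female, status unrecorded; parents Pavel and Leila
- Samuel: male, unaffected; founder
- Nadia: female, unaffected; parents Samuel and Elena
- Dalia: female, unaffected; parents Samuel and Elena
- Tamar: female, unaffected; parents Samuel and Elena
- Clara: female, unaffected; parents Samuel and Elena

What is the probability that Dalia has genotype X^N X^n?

Samuel is unaffected, so Samuel is X^N Y.
Elena is unaffected so carries N and received n from Pavel (X^n Y), so Elena is X^N X^n.
Their cross gives offspring ratios 1/2 X^N X^N : 1/2 X^N X^n. Conditioning on Dalia being unaffected, P(X^N X^n) = 1/2 / 1 = 1/2.

1/2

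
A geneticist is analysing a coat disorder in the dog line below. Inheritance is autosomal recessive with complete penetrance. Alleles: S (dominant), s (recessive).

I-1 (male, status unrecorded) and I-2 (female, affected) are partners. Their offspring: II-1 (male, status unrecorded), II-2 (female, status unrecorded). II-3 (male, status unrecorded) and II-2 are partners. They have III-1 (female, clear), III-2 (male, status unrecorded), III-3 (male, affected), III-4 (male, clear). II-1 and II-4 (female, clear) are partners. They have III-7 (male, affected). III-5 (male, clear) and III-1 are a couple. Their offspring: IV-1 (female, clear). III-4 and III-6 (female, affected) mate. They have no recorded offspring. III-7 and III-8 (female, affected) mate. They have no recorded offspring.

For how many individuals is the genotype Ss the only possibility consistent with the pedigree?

Obligate heterozygotes: II-4 is clear so carries S and passed s to III-7 (ss), so II-4 is Ss.
Every other individual is either homozygous by phenotype or has at least one consistent homozygous assignment, so the count is 1.

1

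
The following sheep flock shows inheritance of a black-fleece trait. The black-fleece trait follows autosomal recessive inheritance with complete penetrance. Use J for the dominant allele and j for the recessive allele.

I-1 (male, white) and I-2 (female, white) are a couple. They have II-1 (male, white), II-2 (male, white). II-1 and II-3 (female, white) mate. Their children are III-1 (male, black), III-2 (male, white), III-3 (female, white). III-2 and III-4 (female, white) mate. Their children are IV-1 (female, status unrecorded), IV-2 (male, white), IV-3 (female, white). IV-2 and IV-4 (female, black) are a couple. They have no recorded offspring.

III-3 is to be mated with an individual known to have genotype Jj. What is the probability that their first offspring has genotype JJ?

1/3

II-1 is white so carries J and passed j to III-1 (jj), so II-1 is Jj.
II-3 is white so carries J and passed j to III-1 (jj), so II-3 is Jj.
III-3 is a white offspring of II-1 (Jj) × II-3 (Jj), whose cross gives 1/4 JJ : 1/2 Jj : 1/4 jj; conditioning on being white, III-3 is JJ with probability 1/3, Jj with probability 2/3.
Summing over parental genotype combinations, P(offspring has genotype JJ) = 1/3·1/2 + 2/3·1/4 = 1/3.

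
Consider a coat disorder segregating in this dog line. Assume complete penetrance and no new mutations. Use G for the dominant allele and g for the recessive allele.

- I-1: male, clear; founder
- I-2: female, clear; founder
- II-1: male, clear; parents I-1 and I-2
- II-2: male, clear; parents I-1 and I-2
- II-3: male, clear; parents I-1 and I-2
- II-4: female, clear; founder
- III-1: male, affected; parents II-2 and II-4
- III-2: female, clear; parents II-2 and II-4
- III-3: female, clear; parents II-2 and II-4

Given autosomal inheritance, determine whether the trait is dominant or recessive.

recessive

II-2 and II-4 are both clear yet have an affected child III-1. Under dominance, an affected child requires at least one affected parent, so the trait cannot be dominant.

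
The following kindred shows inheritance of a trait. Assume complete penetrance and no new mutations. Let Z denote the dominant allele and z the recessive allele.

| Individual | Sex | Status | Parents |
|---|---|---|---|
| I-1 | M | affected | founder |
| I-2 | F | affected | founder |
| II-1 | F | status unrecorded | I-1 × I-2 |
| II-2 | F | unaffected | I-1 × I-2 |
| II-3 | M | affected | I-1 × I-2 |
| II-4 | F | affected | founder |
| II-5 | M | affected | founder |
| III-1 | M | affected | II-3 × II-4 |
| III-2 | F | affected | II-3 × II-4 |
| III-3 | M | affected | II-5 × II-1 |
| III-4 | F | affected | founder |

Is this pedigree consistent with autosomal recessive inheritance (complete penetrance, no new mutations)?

Under autosomal recessive, II-2 (unaffected, female) cannot arise from I-1 (affected) × I-2 (affected).

No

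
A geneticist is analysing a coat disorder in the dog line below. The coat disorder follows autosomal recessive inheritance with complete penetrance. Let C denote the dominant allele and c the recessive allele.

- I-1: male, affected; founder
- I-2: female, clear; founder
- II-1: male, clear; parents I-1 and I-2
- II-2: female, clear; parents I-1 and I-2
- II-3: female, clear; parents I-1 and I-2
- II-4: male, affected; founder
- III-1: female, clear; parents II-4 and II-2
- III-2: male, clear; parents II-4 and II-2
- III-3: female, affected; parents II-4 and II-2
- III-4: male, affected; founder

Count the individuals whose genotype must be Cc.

5

Obligate heterozygotes: II-1 is clear so carries C and received c from I-1 (cc), so II-1 is Cc; II-2 is clear so carries C and received c from I-1 (cc), so II-2 is Cc; II-3 is clear so carries C and received c from I-1 (cc), so II-3 is Cc; III-1 is clear so carries C and received c from II-4 (cc), so III-1 is Cc; III-2 is clear so carries C and received c from II-4 (cc), so III-2 is Cc.
Every other individual is either homozygous by phenotype or has at least one consistent homozygous assignment, so the count is 5.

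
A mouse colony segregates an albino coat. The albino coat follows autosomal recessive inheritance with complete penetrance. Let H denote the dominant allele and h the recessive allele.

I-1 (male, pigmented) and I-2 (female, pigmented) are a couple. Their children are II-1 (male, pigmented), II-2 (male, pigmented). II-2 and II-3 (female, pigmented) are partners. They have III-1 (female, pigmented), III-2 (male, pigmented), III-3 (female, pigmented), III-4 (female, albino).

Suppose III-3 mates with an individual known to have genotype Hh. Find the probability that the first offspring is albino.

II-2 is pigmented so carries H and passed h to III-4 (hh), so II-2 is Hh.
II-3 is pigmented so carries H and passed h to III-4 (hh), so II-3 is Hh.
III-3 is a pigmented offspring of II-2 (Hh) × II-3 (Hh), whose cross gives 1/4 HH : 1/2 Hh : 1/4 hh; conditioning on being pigmented, III-3 is HH with probability 1/3, Hh with probability 2/3.
Summing over parental genotype combinations, P(offspring is albino) = 2/3·1/4 = 1/6.

1/6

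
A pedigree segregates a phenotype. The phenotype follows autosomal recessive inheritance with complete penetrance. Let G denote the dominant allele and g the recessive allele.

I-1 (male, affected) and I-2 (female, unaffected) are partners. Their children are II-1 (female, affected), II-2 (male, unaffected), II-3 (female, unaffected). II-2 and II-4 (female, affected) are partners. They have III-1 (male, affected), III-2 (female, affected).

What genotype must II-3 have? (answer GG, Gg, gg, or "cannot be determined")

Gg

From phenotype alone, II-3 is GG or Gg.
II-3 is unaffected so carries G and received g from I-1 (gg), so II-3 is Gg.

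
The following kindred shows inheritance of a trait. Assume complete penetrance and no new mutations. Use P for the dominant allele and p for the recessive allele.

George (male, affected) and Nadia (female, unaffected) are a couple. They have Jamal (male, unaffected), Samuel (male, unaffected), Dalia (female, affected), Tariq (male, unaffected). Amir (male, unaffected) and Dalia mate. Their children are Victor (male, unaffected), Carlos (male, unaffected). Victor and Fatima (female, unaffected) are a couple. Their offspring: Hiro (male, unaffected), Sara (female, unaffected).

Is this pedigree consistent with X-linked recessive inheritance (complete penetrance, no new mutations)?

No

Under X-linked recessive, Victor (unaffected, male) cannot arise from Amir (unaffected) × Dalia (affected).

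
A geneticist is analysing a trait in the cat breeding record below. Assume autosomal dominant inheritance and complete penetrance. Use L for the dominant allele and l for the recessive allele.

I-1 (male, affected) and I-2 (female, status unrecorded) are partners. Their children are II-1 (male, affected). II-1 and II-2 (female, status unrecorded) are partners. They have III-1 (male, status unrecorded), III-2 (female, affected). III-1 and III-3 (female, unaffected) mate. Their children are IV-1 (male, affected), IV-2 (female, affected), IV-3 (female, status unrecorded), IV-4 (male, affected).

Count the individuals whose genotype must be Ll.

3

Obligate heterozygotes: IV-1 is affected so carries L and received l from III-3 (ll), so IV-1 is Ll; IV-2 is affected so carries L and received l from III-3 (ll), so IV-2 is Ll; IV-4 is affected so carries L and received l from III-3 (ll), so IV-4 is Ll.
Every other individual is either homozygous by phenotype or has at least one consistent homozygous assignment, so the count is 3.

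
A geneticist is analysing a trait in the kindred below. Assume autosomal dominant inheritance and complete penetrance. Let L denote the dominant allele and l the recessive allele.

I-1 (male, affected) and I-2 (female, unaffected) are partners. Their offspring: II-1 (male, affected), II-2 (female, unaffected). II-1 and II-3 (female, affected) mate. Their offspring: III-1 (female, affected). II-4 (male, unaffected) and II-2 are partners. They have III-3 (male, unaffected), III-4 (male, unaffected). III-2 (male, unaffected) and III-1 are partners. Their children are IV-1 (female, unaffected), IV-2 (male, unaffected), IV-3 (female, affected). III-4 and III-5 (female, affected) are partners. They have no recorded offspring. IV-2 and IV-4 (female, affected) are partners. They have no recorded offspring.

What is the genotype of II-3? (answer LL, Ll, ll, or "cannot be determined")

II-3's phenotype allows LL or Ll, and no parent or child forces a single allele at both positions; consistent genotype assignments exist with II-3 as LL or Ll.

cannot be determined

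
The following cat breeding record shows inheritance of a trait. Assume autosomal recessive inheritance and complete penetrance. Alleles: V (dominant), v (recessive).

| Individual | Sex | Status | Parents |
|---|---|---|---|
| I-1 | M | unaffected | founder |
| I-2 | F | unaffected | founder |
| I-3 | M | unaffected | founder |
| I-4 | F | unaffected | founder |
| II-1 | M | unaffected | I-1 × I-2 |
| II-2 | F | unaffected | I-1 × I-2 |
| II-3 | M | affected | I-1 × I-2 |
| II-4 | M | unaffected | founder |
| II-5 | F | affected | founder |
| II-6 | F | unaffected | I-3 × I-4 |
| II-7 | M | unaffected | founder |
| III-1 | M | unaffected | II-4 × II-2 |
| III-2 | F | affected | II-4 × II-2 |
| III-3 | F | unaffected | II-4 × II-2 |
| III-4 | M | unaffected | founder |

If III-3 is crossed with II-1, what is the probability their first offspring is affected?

1/9

II-4 is unaffected so carries V and passed v to III-2 (vv), so II-4 is Vv.
II-2 is unaffected so carries V and passed v to III-2 (vv), so II-2 is Vv.
III-3 is an unaffected offspring of II-4 (Vv) × II-2 (Vv), whose cross gives 1/4 VV : 1/2 Vv : 1/4 vv; conditioning on being unaffected, III-3 is VV with probability 1/3, Vv with probability 2/3.
I-1 is unaffected so carries V and passed v to II-3 (vv), so I-1 is Vv.
I-2 is unaffected so carries V and passed v to II-3 (vv), so I-2 is Vv.
II-1 is an unaffected offspring of I-1 (Vv) × I-2 (Vv), whose cross gives 1/4 VV : 1/2 Vv : 1/4 vv; conditioning on being unaffected, II-1 is VV with probability 1/3, Vv with probability 2/3.
Summing over parental genotype combinations, P(offspring is affected) = 4/9·1/4 = 1/9.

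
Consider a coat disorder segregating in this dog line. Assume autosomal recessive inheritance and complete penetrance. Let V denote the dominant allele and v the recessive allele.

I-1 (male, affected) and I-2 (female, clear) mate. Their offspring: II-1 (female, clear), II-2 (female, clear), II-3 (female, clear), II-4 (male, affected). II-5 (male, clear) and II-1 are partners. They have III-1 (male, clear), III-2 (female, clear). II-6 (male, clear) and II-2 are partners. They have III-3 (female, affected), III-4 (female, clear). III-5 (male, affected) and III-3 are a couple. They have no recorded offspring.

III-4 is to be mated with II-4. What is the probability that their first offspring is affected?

1/3

II-6 is clear so carries V and passed v to III-3 (vv), so II-6 is Vv.
II-2 is clear so carries V and received v from I-1 (vv), so II-2 is Vv.
III-4 is a clear offspring of II-6 (Vv) × II-2 (Vv), whose cross gives 1/4 VV : 1/2 Vv : 1/4 vv; conditioning on being clear, III-4 is VV with probability 1/3, Vv with probability 2/3.
II-4 is affected, so II-4 is vv.
Summing over parental genotype combinations, P(offspring is affected) = 2/3·1/2 = 1/3.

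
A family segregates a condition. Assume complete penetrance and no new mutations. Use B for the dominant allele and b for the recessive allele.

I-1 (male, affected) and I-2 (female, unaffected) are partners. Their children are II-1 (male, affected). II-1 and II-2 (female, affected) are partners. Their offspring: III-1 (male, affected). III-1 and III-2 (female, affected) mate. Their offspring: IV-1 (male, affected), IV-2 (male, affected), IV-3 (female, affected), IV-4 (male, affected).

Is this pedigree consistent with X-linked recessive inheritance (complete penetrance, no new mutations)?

A consistent assignment under X-linked recessive exists: I-1 X^b Y, I-2 X^B X^b, II-1 X^b Y, II-2 X^b X^b, III-1 X^b Y, III-2 X^b X^b, IV-1 X^b Y, IV-2 X^b Y, IV-3 X^b X^b, IV-4 X^b Y.
In this assignment every recorded phenotype matches its genotype and every non-founder's genotype is obtainable from its parents' genotypes, so the pedigree is consistent.

Yes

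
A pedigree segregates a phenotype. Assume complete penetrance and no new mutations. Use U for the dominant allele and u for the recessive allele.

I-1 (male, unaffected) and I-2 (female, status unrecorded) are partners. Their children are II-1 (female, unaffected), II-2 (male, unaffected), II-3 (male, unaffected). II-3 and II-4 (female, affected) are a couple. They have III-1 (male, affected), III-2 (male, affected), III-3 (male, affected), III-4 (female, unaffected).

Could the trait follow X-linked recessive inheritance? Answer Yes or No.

A consistent assignment under X-linked recessive exists: I-1 X^U Y, I-2 X^U X^U, II-1 X^U X^U, II-2 X^U Y, II-3 X^U Y, II-4 X^u X^u, III-1 X^u Y, III-2 X^u Y, III-3 X^u Y, III-4 X^U X^u.
In this assignment every recorded phenotype matches its genotype and every non-founder's genotype is obtainable from its parents' genotypes, so the pedigree is consistent.

Yes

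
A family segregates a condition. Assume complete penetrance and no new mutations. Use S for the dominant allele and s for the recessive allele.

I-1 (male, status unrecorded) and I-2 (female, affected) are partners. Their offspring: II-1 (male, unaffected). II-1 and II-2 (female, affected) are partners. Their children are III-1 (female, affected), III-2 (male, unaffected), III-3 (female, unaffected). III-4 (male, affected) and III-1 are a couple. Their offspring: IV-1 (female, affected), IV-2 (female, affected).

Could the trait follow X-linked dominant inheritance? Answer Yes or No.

Yes

A consistent assignment under X-linked dominant exists: I-1 X^S Y, I-2 X^S X^s, II-1 X^s Y, II-2 X^S X^s, III-1 X^S X^s, III-2 X^s Y, III-3 X^s X^s, III-4 X^S Y, IV-1 X^S X^S, IV-2 X^S X^S.
In this assignment every recorded phenotype matches its genotype and every non-founder's genotype is obtainable from its parents' genotypes, so the pedigree is consistent.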